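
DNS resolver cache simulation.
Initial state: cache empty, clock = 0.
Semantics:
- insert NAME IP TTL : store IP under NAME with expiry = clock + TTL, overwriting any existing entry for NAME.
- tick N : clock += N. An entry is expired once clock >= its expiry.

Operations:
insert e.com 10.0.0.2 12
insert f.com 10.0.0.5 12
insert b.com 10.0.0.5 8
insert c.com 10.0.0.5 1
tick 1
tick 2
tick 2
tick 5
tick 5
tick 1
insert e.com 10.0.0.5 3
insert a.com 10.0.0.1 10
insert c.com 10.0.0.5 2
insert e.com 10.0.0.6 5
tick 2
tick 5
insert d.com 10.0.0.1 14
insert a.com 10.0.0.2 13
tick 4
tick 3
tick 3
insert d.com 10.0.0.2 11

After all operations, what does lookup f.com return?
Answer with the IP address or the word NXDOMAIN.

Answer: NXDOMAIN

Derivation:
Op 1: insert e.com -> 10.0.0.2 (expiry=0+12=12). clock=0
Op 2: insert f.com -> 10.0.0.5 (expiry=0+12=12). clock=0
Op 3: insert b.com -> 10.0.0.5 (expiry=0+8=8). clock=0
Op 4: insert c.com -> 10.0.0.5 (expiry=0+1=1). clock=0
Op 5: tick 1 -> clock=1. purged={c.com}
Op 6: tick 2 -> clock=3.
Op 7: tick 2 -> clock=5.
Op 8: tick 5 -> clock=10. purged={b.com}
Op 9: tick 5 -> clock=15. purged={e.com,f.com}
Op 10: tick 1 -> clock=16.
Op 11: insert e.com -> 10.0.0.5 (expiry=16+3=19). clock=16
Op 12: insert a.com -> 10.0.0.1 (expiry=16+10=26). clock=16
Op 13: insert c.com -> 10.0.0.5 (expiry=16+2=18). clock=16
Op 14: insert e.com -> 10.0.0.6 (expiry=16+5=21). clock=16
Op 15: tick 2 -> clock=18. purged={c.com}
Op 16: tick 5 -> clock=23. purged={e.com}
Op 17: insert d.com -> 10.0.0.1 (expiry=23+14=37). clock=23
Op 18: insert a.com -> 10.0.0.2 (expiry=23+13=36). clock=23
Op 19: tick 4 -> clock=27.
Op 20: tick 3 -> clock=30.
Op 21: tick 3 -> clock=33.
Op 22: insert d.com -> 10.0.0.2 (expiry=33+11=44). clock=33
lookup f.com: not in cache (expired or never inserted)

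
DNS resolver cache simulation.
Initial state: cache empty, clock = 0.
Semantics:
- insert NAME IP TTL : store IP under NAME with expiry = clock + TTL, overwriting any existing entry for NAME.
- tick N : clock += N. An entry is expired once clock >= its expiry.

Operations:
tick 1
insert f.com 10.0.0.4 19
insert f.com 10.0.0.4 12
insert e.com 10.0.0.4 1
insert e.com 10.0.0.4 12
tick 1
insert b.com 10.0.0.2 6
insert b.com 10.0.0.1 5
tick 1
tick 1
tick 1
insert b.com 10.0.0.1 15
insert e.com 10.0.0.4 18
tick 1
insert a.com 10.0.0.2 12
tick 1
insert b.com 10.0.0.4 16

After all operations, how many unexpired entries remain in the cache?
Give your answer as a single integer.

Answer: 4

Derivation:
Op 1: tick 1 -> clock=1.
Op 2: insert f.com -> 10.0.0.4 (expiry=1+19=20). clock=1
Op 3: insert f.com -> 10.0.0.4 (expiry=1+12=13). clock=1
Op 4: insert e.com -> 10.0.0.4 (expiry=1+1=2). clock=1
Op 5: insert e.com -> 10.0.0.4 (expiry=1+12=13). clock=1
Op 6: tick 1 -> clock=2.
Op 7: insert b.com -> 10.0.0.2 (expiry=2+6=8). clock=2
Op 8: insert b.com -> 10.0.0.1 (expiry=2+5=7). clock=2
Op 9: tick 1 -> clock=3.
Op 10: tick 1 -> clock=4.
Op 11: tick 1 -> clock=5.
Op 12: insert b.com -> 10.0.0.1 (expiry=5+15=20). clock=5
Op 13: insert e.com -> 10.0.0.4 (expiry=5+18=23). clock=5
Op 14: tick 1 -> clock=6.
Op 15: insert a.com -> 10.0.0.2 (expiry=6+12=18). clock=6
Op 16: tick 1 -> clock=7.
Op 17: insert b.com -> 10.0.0.4 (expiry=7+16=23). clock=7
Final cache (unexpired): {a.com,b.com,e.com,f.com} -> size=4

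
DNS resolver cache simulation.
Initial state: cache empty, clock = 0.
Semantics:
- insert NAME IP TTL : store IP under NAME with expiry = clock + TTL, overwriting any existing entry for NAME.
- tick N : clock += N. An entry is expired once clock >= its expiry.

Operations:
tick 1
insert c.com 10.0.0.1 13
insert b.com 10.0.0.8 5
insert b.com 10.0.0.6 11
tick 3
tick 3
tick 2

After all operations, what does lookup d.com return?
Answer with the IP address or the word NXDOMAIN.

Answer: NXDOMAIN

Derivation:
Op 1: tick 1 -> clock=1.
Op 2: insert c.com -> 10.0.0.1 (expiry=1+13=14). clock=1
Op 3: insert b.com -> 10.0.0.8 (expiry=1+5=6). clock=1
Op 4: insert b.com -> 10.0.0.6 (expiry=1+11=12). clock=1
Op 5: tick 3 -> clock=4.
Op 6: tick 3 -> clock=7.
Op 7: tick 2 -> clock=9.
lookup d.com: not in cache (expired or never inserted)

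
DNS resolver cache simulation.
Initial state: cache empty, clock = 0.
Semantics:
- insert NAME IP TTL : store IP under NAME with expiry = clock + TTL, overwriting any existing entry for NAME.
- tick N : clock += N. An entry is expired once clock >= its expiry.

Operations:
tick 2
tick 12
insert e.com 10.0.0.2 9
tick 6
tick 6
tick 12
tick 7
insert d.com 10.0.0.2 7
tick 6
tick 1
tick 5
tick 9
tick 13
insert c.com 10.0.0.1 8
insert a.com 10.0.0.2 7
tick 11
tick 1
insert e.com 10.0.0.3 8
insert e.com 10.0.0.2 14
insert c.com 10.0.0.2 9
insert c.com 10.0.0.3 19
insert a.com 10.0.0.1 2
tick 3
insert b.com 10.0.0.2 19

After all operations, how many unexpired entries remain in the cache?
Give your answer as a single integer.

Op 1: tick 2 -> clock=2.
Op 2: tick 12 -> clock=14.
Op 3: insert e.com -> 10.0.0.2 (expiry=14+9=23). clock=14
Op 4: tick 6 -> clock=20.
Op 5: tick 6 -> clock=26. purged={e.com}
Op 6: tick 12 -> clock=38.
Op 7: tick 7 -> clock=45.
Op 8: insert d.com -> 10.0.0.2 (expiry=45+7=52). clock=45
Op 9: tick 6 -> clock=51.
Op 10: tick 1 -> clock=52. purged={d.com}
Op 11: tick 5 -> clock=57.
Op 12: tick 9 -> clock=66.
Op 13: tick 13 -> clock=79.
Op 14: insert c.com -> 10.0.0.1 (expiry=79+8=87). clock=79
Op 15: insert a.com -> 10.0.0.2 (expiry=79+7=86). clock=79
Op 16: tick 11 -> clock=90. purged={a.com,c.com}
Op 17: tick 1 -> clock=91.
Op 18: insert e.com -> 10.0.0.3 (expiry=91+8=99). clock=91
Op 19: insert e.com -> 10.0.0.2 (expiry=91+14=105). clock=91
Op 20: insert c.com -> 10.0.0.2 (expiry=91+9=100). clock=91
Op 21: insert c.com -> 10.0.0.3 (expiry=91+19=110). clock=91
Op 22: insert a.com -> 10.0.0.1 (expiry=91+2=93). clock=91
Op 23: tick 3 -> clock=94. purged={a.com}
Op 24: insert b.com -> 10.0.0.2 (expiry=94+19=113). clock=94
Final cache (unexpired): {b.com,c.com,e.com} -> size=3

Answer: 3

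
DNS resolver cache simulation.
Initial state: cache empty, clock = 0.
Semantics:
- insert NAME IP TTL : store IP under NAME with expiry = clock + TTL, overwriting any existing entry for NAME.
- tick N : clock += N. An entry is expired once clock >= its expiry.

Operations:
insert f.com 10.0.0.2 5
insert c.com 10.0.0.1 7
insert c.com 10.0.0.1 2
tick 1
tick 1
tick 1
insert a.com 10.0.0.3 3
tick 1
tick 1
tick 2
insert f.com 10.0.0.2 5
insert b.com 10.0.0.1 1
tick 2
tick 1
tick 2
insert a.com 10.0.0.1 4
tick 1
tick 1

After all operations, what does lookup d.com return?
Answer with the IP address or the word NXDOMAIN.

Op 1: insert f.com -> 10.0.0.2 (expiry=0+5=5). clock=0
Op 2: insert c.com -> 10.0.0.1 (expiry=0+7=7). clock=0
Op 3: insert c.com -> 10.0.0.1 (expiry=0+2=2). clock=0
Op 4: tick 1 -> clock=1.
Op 5: tick 1 -> clock=2. purged={c.com}
Op 6: tick 1 -> clock=3.
Op 7: insert a.com -> 10.0.0.3 (expiry=3+3=6). clock=3
Op 8: tick 1 -> clock=4.
Op 9: tick 1 -> clock=5. purged={f.com}
Op 10: tick 2 -> clock=7. purged={a.com}
Op 11: insert f.com -> 10.0.0.2 (expiry=7+5=12). clock=7
Op 12: insert b.com -> 10.0.0.1 (expiry=7+1=8). clock=7
Op 13: tick 2 -> clock=9. purged={b.com}
Op 14: tick 1 -> clock=10.
Op 15: tick 2 -> clock=12. purged={f.com}
Op 16: insert a.com -> 10.0.0.1 (expiry=12+4=16). clock=12
Op 17: tick 1 -> clock=13.
Op 18: tick 1 -> clock=14.
lookup d.com: not in cache (expired or never inserted)

Answer: NXDOMAIN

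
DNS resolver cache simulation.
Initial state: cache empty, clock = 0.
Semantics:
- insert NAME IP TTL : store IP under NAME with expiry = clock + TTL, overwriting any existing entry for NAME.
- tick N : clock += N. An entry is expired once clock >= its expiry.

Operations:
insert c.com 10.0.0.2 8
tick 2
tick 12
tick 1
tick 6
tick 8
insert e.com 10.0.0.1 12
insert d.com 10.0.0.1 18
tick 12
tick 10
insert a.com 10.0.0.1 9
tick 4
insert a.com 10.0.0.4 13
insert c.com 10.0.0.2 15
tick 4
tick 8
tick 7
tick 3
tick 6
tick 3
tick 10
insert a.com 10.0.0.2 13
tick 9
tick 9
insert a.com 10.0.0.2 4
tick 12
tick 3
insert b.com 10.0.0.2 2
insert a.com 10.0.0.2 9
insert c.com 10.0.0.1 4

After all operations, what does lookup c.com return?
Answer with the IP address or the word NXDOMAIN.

Answer: 10.0.0.1

Derivation:
Op 1: insert c.com -> 10.0.0.2 (expiry=0+8=8). clock=0
Op 2: tick 2 -> clock=2.
Op 3: tick 12 -> clock=14. purged={c.com}
Op 4: tick 1 -> clock=15.
Op 5: tick 6 -> clock=21.
Op 6: tick 8 -> clock=29.
Op 7: insert e.com -> 10.0.0.1 (expiry=29+12=41). clock=29
Op 8: insert d.com -> 10.0.0.1 (expiry=29+18=47). clock=29
Op 9: tick 12 -> clock=41. purged={e.com}
Op 10: tick 10 -> clock=51. purged={d.com}
Op 11: insert a.com -> 10.0.0.1 (expiry=51+9=60). clock=51
Op 12: tick 4 -> clock=55.
Op 13: insert a.com -> 10.0.0.4 (expiry=55+13=68). clock=55
Op 14: insert c.com -> 10.0.0.2 (expiry=55+15=70). clock=55
Op 15: tick 4 -> clock=59.
Op 16: tick 8 -> clock=67.
Op 17: tick 7 -> clock=74. purged={a.com,c.com}
Op 18: tick 3 -> clock=77.
Op 19: tick 6 -> clock=83.
Op 20: tick 3 -> clock=86.
Op 21: tick 10 -> clock=96.
Op 22: insert a.com -> 10.0.0.2 (expiry=96+13=109). clock=96
Op 23: tick 9 -> clock=105.
Op 24: tick 9 -> clock=114. purged={a.com}
Op 25: insert a.com -> 10.0.0.2 (expiry=114+4=118). clock=114
Op 26: tick 12 -> clock=126. purged={a.com}
Op 27: tick 3 -> clock=129.
Op 28: insert b.com -> 10.0.0.2 (expiry=129+2=131). clock=129
Op 29: insert a.com -> 10.0.0.2 (expiry=129+9=138). clock=129
Op 30: insert c.com -> 10.0.0.1 (expiry=129+4=133). clock=129
lookup c.com: present, ip=10.0.0.1 expiry=133 > clock=129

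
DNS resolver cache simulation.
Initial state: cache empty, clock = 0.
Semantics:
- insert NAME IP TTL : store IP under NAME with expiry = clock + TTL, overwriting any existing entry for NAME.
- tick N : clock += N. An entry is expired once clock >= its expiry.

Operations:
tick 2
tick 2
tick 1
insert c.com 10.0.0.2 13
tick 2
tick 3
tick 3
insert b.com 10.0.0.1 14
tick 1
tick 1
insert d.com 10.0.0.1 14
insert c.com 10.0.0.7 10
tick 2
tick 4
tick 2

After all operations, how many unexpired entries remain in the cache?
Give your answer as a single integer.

Answer: 3

Derivation:
Op 1: tick 2 -> clock=2.
Op 2: tick 2 -> clock=4.
Op 3: tick 1 -> clock=5.
Op 4: insert c.com -> 10.0.0.2 (expiry=5+13=18). clock=5
Op 5: tick 2 -> clock=7.
Op 6: tick 3 -> clock=10.
Op 7: tick 3 -> clock=13.
Op 8: insert b.com -> 10.0.0.1 (expiry=13+14=27). clock=13
Op 9: tick 1 -> clock=14.
Op 10: tick 1 -> clock=15.
Op 11: insert d.com -> 10.0.0.1 (expiry=15+14=29). clock=15
Op 12: insert c.com -> 10.0.0.7 (expiry=15+10=25). clock=15
Op 13: tick 2 -> clock=17.
Op 14: tick 4 -> clock=21.
Op 15: tick 2 -> clock=23.
Final cache (unexpired): {b.com,c.com,d.com} -> size=3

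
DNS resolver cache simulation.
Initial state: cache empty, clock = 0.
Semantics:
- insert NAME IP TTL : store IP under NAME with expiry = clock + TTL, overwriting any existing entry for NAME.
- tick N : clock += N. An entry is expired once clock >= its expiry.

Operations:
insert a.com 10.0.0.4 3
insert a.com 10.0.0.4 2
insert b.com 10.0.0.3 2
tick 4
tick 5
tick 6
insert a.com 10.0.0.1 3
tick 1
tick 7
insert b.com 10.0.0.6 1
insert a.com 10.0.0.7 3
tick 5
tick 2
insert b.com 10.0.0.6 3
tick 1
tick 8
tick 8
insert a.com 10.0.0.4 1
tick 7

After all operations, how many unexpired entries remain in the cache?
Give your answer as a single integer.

Answer: 0

Derivation:
Op 1: insert a.com -> 10.0.0.4 (expiry=0+3=3). clock=0
Op 2: insert a.com -> 10.0.0.4 (expiry=0+2=2). clock=0
Op 3: insert b.com -> 10.0.0.3 (expiry=0+2=2). clock=0
Op 4: tick 4 -> clock=4. purged={a.com,b.com}
Op 5: tick 5 -> clock=9.
Op 6: tick 6 -> clock=15.
Op 7: insert a.com -> 10.0.0.1 (expiry=15+3=18). clock=15
Op 8: tick 1 -> clock=16.
Op 9: tick 7 -> clock=23. purged={a.com}
Op 10: insert b.com -> 10.0.0.6 (expiry=23+1=24). clock=23
Op 11: insert a.com -> 10.0.0.7 (expiry=23+3=26). clock=23
Op 12: tick 5 -> clock=28. purged={a.com,b.com}
Op 13: tick 2 -> clock=30.
Op 14: insert b.com -> 10.0.0.6 (expiry=30+3=33). clock=30
Op 15: tick 1 -> clock=31.
Op 16: tick 8 -> clock=39. purged={b.com}
Op 17: tick 8 -> clock=47.
Op 18: insert a.com -> 10.0.0.4 (expiry=47+1=48). clock=47
Op 19: tick 7 -> clock=54. purged={a.com}
Final cache (unexpired): {} -> size=0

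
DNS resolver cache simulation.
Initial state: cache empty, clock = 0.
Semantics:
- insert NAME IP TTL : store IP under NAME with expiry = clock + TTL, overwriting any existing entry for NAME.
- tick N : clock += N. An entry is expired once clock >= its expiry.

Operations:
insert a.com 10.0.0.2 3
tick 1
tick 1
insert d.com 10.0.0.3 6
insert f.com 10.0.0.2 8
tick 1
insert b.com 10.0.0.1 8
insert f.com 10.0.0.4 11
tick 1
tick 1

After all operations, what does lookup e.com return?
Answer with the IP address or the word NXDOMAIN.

Answer: NXDOMAIN

Derivation:
Op 1: insert a.com -> 10.0.0.2 (expiry=0+3=3). clock=0
Op 2: tick 1 -> clock=1.
Op 3: tick 1 -> clock=2.
Op 4: insert d.com -> 10.0.0.3 (expiry=2+6=8). clock=2
Op 5: insert f.com -> 10.0.0.2 (expiry=2+8=10). clock=2
Op 6: tick 1 -> clock=3. purged={a.com}
Op 7: insert b.com -> 10.0.0.1 (expiry=3+8=11). clock=3
Op 8: insert f.com -> 10.0.0.4 (expiry=3+11=14). clock=3
Op 9: tick 1 -> clock=4.
Op 10: tick 1 -> clock=5.
lookup e.com: not in cache (expired or never inserted)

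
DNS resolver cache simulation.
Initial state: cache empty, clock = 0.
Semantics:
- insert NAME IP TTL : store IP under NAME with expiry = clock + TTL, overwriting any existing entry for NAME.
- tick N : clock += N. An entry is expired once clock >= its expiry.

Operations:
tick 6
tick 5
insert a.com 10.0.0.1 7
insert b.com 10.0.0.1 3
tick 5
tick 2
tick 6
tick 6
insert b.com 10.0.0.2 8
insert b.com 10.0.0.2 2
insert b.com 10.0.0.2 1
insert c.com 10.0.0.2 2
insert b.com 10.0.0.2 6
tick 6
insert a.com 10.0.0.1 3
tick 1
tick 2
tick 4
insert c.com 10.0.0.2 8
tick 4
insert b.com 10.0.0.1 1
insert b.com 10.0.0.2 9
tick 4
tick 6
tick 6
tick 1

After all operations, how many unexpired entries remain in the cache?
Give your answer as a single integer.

Answer: 0

Derivation:
Op 1: tick 6 -> clock=6.
Op 2: tick 5 -> clock=11.
Op 3: insert a.com -> 10.0.0.1 (expiry=11+7=18). clock=11
Op 4: insert b.com -> 10.0.0.1 (expiry=11+3=14). clock=11
Op 5: tick 5 -> clock=16. purged={b.com}
Op 6: tick 2 -> clock=18. purged={a.com}
Op 7: tick 6 -> clock=24.
Op 8: tick 6 -> clock=30.
Op 9: insert b.com -> 10.0.0.2 (expiry=30+8=38). clock=30
Op 10: insert b.com -> 10.0.0.2 (expiry=30+2=32). clock=30
Op 11: insert b.com -> 10.0.0.2 (expiry=30+1=31). clock=30
Op 12: insert c.com -> 10.0.0.2 (expiry=30+2=32). clock=30
Op 13: insert b.com -> 10.0.0.2 (expiry=30+6=36). clock=30
Op 14: tick 6 -> clock=36. purged={b.com,c.com}
Op 15: insert a.com -> 10.0.0.1 (expiry=36+3=39). clock=36
Op 16: tick 1 -> clock=37.
Op 17: tick 2 -> clock=39. purged={a.com}
Op 18: tick 4 -> clock=43.
Op 19: insert c.com -> 10.0.0.2 (expiry=43+8=51). clock=43
Op 20: tick 4 -> clock=47.
Op 21: insert b.com -> 10.0.0.1 (expiry=47+1=48). clock=47
Op 22: insert b.com -> 10.0.0.2 (expiry=47+9=56). clock=47
Op 23: tick 4 -> clock=51. purged={c.com}
Op 24: tick 6 -> clock=57. purged={b.com}
Op 25: tick 6 -> clock=63.
Op 26: tick 1 -> clock=64.
Final cache (unexpired): {} -> size=0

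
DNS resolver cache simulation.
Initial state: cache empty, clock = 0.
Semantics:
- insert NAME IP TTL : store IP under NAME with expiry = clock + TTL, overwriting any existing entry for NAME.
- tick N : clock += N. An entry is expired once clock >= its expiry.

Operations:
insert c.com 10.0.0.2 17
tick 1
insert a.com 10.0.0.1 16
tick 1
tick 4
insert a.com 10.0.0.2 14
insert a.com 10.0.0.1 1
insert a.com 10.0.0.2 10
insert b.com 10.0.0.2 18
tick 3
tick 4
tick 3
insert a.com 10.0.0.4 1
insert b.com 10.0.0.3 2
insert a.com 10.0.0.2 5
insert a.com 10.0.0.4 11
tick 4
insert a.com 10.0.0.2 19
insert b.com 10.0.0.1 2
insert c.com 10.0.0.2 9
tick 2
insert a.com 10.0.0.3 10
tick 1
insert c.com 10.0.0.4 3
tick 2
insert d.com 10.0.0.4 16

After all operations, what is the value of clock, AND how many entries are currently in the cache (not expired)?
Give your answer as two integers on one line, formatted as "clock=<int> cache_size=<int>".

Op 1: insert c.com -> 10.0.0.2 (expiry=0+17=17). clock=0
Op 2: tick 1 -> clock=1.
Op 3: insert a.com -> 10.0.0.1 (expiry=1+16=17). clock=1
Op 4: tick 1 -> clock=2.
Op 5: tick 4 -> clock=6.
Op 6: insert a.com -> 10.0.0.2 (expiry=6+14=20). clock=6
Op 7: insert a.com -> 10.0.0.1 (expiry=6+1=7). clock=6
Op 8: insert a.com -> 10.0.0.2 (expiry=6+10=16). clock=6
Op 9: insert b.com -> 10.0.0.2 (expiry=6+18=24). clock=6
Op 10: tick 3 -> clock=9.
Op 11: tick 4 -> clock=13.
Op 12: tick 3 -> clock=16. purged={a.com}
Op 13: insert a.com -> 10.0.0.4 (expiry=16+1=17). clock=16
Op 14: insert b.com -> 10.0.0.3 (expiry=16+2=18). clock=16
Op 15: insert a.com -> 10.0.0.2 (expiry=16+5=21). clock=16
Op 16: insert a.com -> 10.0.0.4 (expiry=16+11=27). clock=16
Op 17: tick 4 -> clock=20. purged={b.com,c.com}
Op 18: insert a.com -> 10.0.0.2 (expiry=20+19=39). clock=20
Op 19: insert b.com -> 10.0.0.1 (expiry=20+2=22). clock=20
Op 20: insert c.com -> 10.0.0.2 (expiry=20+9=29). clock=20
Op 21: tick 2 -> clock=22. purged={b.com}
Op 22: insert a.com -> 10.0.0.3 (expiry=22+10=32). clock=22
Op 23: tick 1 -> clock=23.
Op 24: insert c.com -> 10.0.0.4 (expiry=23+3=26). clock=23
Op 25: tick 2 -> clock=25.
Op 26: insert d.com -> 10.0.0.4 (expiry=25+16=41). clock=25
Final clock = 25
Final cache (unexpired): {a.com,c.com,d.com} -> size=3

Answer: clock=25 cache_size=3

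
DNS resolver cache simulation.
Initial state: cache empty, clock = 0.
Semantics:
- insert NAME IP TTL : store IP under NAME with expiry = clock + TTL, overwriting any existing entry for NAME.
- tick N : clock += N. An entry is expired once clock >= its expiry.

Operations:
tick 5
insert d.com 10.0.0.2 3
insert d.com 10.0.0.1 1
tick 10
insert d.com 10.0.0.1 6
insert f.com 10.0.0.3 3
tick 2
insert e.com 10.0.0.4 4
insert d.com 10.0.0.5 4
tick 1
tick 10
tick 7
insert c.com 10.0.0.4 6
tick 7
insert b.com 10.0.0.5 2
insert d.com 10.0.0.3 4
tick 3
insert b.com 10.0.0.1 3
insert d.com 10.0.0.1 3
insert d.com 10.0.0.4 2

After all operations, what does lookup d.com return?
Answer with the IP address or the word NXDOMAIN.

Answer: 10.0.0.4

Derivation:
Op 1: tick 5 -> clock=5.
Op 2: insert d.com -> 10.0.0.2 (expiry=5+3=8). clock=5
Op 3: insert d.com -> 10.0.0.1 (expiry=5+1=6). clock=5
Op 4: tick 10 -> clock=15. purged={d.com}
Op 5: insert d.com -> 10.0.0.1 (expiry=15+6=21). clock=15
Op 6: insert f.com -> 10.0.0.3 (expiry=15+3=18). clock=15
Op 7: tick 2 -> clock=17.
Op 8: insert e.com -> 10.0.0.4 (expiry=17+4=21). clock=17
Op 9: insert d.com -> 10.0.0.5 (expiry=17+4=21). clock=17
Op 10: tick 1 -> clock=18. purged={f.com}
Op 11: tick 10 -> clock=28. purged={d.com,e.com}
Op 12: tick 7 -> clock=35.
Op 13: insert c.com -> 10.0.0.4 (expiry=35+6=41). clock=35
Op 14: tick 7 -> clock=42. purged={c.com}
Op 15: insert b.com -> 10.0.0.5 (expiry=42+2=44). clock=42
Op 16: insert d.com -> 10.0.0.3 (expiry=42+4=46). clock=42
Op 17: tick 3 -> clock=45. purged={b.com}
Op 18: insert b.com -> 10.0.0.1 (expiry=45+3=48). clock=45
Op 19: insert d.com -> 10.0.0.1 (expiry=45+3=48). clock=45
Op 20: insert d.com -> 10.0.0.4 (expiry=45+2=47). clock=45
lookup d.com: present, ip=10.0.0.4 expiry=47 > clock=45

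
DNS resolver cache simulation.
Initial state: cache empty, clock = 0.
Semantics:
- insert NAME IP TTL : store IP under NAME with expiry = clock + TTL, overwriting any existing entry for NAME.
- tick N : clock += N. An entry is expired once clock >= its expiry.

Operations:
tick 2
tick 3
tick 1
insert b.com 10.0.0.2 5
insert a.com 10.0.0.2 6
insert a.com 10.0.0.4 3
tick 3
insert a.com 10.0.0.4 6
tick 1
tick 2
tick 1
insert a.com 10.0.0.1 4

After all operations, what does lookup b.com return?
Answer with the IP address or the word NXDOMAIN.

Answer: NXDOMAIN

Derivation:
Op 1: tick 2 -> clock=2.
Op 2: tick 3 -> clock=5.
Op 3: tick 1 -> clock=6.
Op 4: insert b.com -> 10.0.0.2 (expiry=6+5=11). clock=6
Op 5: insert a.com -> 10.0.0.2 (expiry=6+6=12). clock=6
Op 6: insert a.com -> 10.0.0.4 (expiry=6+3=9). clock=6
Op 7: tick 3 -> clock=9. purged={a.com}
Op 8: insert a.com -> 10.0.0.4 (expiry=9+6=15). clock=9
Op 9: tick 1 -> clock=10.
Op 10: tick 2 -> clock=12. purged={b.com}
Op 11: tick 1 -> clock=13.
Op 12: insert a.com -> 10.0.0.1 (expiry=13+4=17). clock=13
lookup b.com: not in cache (expired or never inserted)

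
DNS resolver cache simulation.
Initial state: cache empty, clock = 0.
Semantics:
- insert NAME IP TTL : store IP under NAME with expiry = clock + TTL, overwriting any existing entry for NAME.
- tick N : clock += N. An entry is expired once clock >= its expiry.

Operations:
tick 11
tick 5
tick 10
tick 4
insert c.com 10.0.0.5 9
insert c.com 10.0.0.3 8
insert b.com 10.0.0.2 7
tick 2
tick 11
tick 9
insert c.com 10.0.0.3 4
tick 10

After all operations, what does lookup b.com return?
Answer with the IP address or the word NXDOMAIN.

Op 1: tick 11 -> clock=11.
Op 2: tick 5 -> clock=16.
Op 3: tick 10 -> clock=26.
Op 4: tick 4 -> clock=30.
Op 5: insert c.com -> 10.0.0.5 (expiry=30+9=39). clock=30
Op 6: insert c.com -> 10.0.0.3 (expiry=30+8=38). clock=30
Op 7: insert b.com -> 10.0.0.2 (expiry=30+7=37). clock=30
Op 8: tick 2 -> clock=32.
Op 9: tick 11 -> clock=43. purged={b.com,c.com}
Op 10: tick 9 -> clock=52.
Op 11: insert c.com -> 10.0.0.3 (expiry=52+4=56). clock=52
Op 12: tick 10 -> clock=62. purged={c.com}
lookup b.com: not in cache (expired or never inserted)

Answer: NXDOMAIN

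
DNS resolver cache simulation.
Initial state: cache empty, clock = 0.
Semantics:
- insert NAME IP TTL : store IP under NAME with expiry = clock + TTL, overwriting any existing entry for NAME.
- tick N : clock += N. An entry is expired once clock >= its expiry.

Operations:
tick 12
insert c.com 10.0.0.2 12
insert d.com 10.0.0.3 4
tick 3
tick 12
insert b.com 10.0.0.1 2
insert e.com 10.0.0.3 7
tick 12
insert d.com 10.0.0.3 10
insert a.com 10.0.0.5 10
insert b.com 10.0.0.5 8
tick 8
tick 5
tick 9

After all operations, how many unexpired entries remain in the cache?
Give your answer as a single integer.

Op 1: tick 12 -> clock=12.
Op 2: insert c.com -> 10.0.0.2 (expiry=12+12=24). clock=12
Op 3: insert d.com -> 10.0.0.3 (expiry=12+4=16). clock=12
Op 4: tick 3 -> clock=15.
Op 5: tick 12 -> clock=27. purged={c.com,d.com}
Op 6: insert b.com -> 10.0.0.1 (expiry=27+2=29). clock=27
Op 7: insert e.com -> 10.0.0.3 (expiry=27+7=34). clock=27
Op 8: tick 12 -> clock=39. purged={b.com,e.com}
Op 9: insert d.com -> 10.0.0.3 (expiry=39+10=49). clock=39
Op 10: insert a.com -> 10.0.0.5 (expiry=39+10=49). clock=39
Op 11: insert b.com -> 10.0.0.5 (expiry=39+8=47). clock=39
Op 12: tick 8 -> clock=47. purged={b.com}
Op 13: tick 5 -> clock=52. purged={a.com,d.com}
Op 14: tick 9 -> clock=61.
Final cache (unexpired): {} -> size=0

Answer: 0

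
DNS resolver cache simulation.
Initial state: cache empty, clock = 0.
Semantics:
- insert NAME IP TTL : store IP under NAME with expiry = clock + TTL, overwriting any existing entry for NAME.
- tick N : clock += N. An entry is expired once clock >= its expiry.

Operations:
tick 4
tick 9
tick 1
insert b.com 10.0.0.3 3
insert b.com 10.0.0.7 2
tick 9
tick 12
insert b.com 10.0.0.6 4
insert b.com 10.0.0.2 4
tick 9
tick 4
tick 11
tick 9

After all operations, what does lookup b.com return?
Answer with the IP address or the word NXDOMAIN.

Op 1: tick 4 -> clock=4.
Op 2: tick 9 -> clock=13.
Op 3: tick 1 -> clock=14.
Op 4: insert b.com -> 10.0.0.3 (expiry=14+3=17). clock=14
Op 5: insert b.com -> 10.0.0.7 (expiry=14+2=16). clock=14
Op 6: tick 9 -> clock=23. purged={b.com}
Op 7: tick 12 -> clock=35.
Op 8: insert b.com -> 10.0.0.6 (expiry=35+4=39). clock=35
Op 9: insert b.com -> 10.0.0.2 (expiry=35+4=39). clock=35
Op 10: tick 9 -> clock=44. purged={b.com}
Op 11: tick 4 -> clock=48.
Op 12: tick 11 -> clock=59.
Op 13: tick 9 -> clock=68.
lookup b.com: not in cache (expired or never inserted)

Answer: NXDOMAIN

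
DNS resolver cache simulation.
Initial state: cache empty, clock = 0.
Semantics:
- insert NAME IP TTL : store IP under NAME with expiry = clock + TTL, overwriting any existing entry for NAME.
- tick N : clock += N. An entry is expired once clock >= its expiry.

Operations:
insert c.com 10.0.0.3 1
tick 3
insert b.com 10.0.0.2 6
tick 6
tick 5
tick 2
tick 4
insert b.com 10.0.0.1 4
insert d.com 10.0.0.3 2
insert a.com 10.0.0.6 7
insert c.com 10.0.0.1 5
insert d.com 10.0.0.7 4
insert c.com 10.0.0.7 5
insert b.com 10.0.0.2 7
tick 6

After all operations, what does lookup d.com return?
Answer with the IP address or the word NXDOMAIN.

Answer: NXDOMAIN

Derivation:
Op 1: insert c.com -> 10.0.0.3 (expiry=0+1=1). clock=0
Op 2: tick 3 -> clock=3. purged={c.com}
Op 3: insert b.com -> 10.0.0.2 (expiry=3+6=9). clock=3
Op 4: tick 6 -> clock=9. purged={b.com}
Op 5: tick 5 -> clock=14.
Op 6: tick 2 -> clock=16.
Op 7: tick 4 -> clock=20.
Op 8: insert b.com -> 10.0.0.1 (expiry=20+4=24). clock=20
Op 9: insert d.com -> 10.0.0.3 (expiry=20+2=22). clock=20
Op 10: insert a.com -> 10.0.0.6 (expiry=20+7=27). clock=20
Op 11: insert c.com -> 10.0.0.1 (expiry=20+5=25). clock=20
Op 12: insert d.com -> 10.0.0.7 (expiry=20+4=24). clock=20
Op 13: insert c.com -> 10.0.0.7 (expiry=20+5=25). clock=20
Op 14: insert b.com -> 10.0.0.2 (expiry=20+7=27). clock=20
Op 15: tick 6 -> clock=26. purged={c.com,d.com}
lookup d.com: not in cache (expired or never inserted)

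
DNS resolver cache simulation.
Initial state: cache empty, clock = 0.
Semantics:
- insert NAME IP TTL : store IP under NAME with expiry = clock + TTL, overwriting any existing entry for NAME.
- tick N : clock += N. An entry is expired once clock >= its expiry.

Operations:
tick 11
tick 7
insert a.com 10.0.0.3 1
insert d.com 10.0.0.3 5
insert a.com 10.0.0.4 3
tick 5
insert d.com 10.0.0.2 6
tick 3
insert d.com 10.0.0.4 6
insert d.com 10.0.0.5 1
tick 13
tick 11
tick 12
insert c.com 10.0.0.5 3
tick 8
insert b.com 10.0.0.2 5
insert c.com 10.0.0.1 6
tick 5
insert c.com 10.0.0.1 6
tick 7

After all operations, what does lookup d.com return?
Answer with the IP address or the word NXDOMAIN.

Op 1: tick 11 -> clock=11.
Op 2: tick 7 -> clock=18.
Op 3: insert a.com -> 10.0.0.3 (expiry=18+1=19). clock=18
Op 4: insert d.com -> 10.0.0.3 (expiry=18+5=23). clock=18
Op 5: insert a.com -> 10.0.0.4 (expiry=18+3=21). clock=18
Op 6: tick 5 -> clock=23. purged={a.com,d.com}
Op 7: insert d.com -> 10.0.0.2 (expiry=23+6=29). clock=23
Op 8: tick 3 -> clock=26.
Op 9: insert d.com -> 10.0.0.4 (expiry=26+6=32). clock=26
Op 10: insert d.com -> 10.0.0.5 (expiry=26+1=27). clock=26
Op 11: tick 13 -> clock=39. purged={d.com}
Op 12: tick 11 -> clock=50.
Op 13: tick 12 -> clock=62.
Op 14: insert c.com -> 10.0.0.5 (expiry=62+3=65). clock=62
Op 15: tick 8 -> clock=70. purged={c.com}
Op 16: insert b.com -> 10.0.0.2 (expiry=70+5=75). clock=70
Op 17: insert c.com -> 10.0.0.1 (expiry=70+6=76). clock=70
Op 18: tick 5 -> clock=75. purged={b.com}
Op 19: insert c.com -> 10.0.0.1 (expiry=75+6=81). clock=75
Op 20: tick 7 -> clock=82. purged={c.com}
lookup d.com: not in cache (expired or never inserted)

Answer: NXDOMAIN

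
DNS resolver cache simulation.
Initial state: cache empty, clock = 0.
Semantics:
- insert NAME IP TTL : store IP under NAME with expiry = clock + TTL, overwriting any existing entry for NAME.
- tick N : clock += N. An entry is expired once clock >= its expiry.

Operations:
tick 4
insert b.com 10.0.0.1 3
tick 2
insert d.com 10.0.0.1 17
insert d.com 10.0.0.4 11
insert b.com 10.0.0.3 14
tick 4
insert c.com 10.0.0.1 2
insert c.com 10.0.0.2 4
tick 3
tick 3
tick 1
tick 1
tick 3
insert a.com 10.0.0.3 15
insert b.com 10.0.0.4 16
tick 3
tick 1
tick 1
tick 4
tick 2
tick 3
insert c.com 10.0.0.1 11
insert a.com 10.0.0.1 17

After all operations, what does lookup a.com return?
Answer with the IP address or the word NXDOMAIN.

Answer: 10.0.0.1

Derivation:
Op 1: tick 4 -> clock=4.
Op 2: insert b.com -> 10.0.0.1 (expiry=4+3=7). clock=4
Op 3: tick 2 -> clock=6.
Op 4: insert d.com -> 10.0.0.1 (expiry=6+17=23). clock=6
Op 5: insert d.com -> 10.0.0.4 (expiry=6+11=17). clock=6
Op 6: insert b.com -> 10.0.0.3 (expiry=6+14=20). clock=6
Op 7: tick 4 -> clock=10.
Op 8: insert c.com -> 10.0.0.1 (expiry=10+2=12). clock=10
Op 9: insert c.com -> 10.0.0.2 (expiry=10+4=14). clock=10
Op 10: tick 3 -> clock=13.
Op 11: tick 3 -> clock=16. purged={c.com}
Op 12: tick 1 -> clock=17. purged={d.com}
Op 13: tick 1 -> clock=18.
Op 14: tick 3 -> clock=21. purged={b.com}
Op 15: insert a.com -> 10.0.0.3 (expiry=21+15=36). clock=21
Op 16: insert b.com -> 10.0.0.4 (expiry=21+16=37). clock=21
Op 17: tick 3 -> clock=24.
Op 18: tick 1 -> clock=25.
Op 19: tick 1 -> clock=26.
Op 20: tick 4 -> clock=30.
Op 21: tick 2 -> clock=32.
Op 22: tick 3 -> clock=35.
Op 23: insert c.com -> 10.0.0.1 (expiry=35+11=46). clock=35
Op 24: insert a.com -> 10.0.0.1 (expiry=35+17=52). clock=35
lookup a.com: present, ip=10.0.0.1 expiry=52 > clock=35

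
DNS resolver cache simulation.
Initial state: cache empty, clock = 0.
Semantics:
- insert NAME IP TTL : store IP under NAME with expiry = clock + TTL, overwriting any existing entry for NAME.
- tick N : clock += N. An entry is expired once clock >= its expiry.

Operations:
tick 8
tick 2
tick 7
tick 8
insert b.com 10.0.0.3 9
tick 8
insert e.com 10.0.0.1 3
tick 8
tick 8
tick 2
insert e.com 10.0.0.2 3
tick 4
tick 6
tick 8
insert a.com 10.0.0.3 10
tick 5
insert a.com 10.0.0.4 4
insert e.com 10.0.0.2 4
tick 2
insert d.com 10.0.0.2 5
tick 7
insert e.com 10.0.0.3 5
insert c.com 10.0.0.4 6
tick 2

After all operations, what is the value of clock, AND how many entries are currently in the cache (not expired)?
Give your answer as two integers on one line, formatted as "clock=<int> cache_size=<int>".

Op 1: tick 8 -> clock=8.
Op 2: tick 2 -> clock=10.
Op 3: tick 7 -> clock=17.
Op 4: tick 8 -> clock=25.
Op 5: insert b.com -> 10.0.0.3 (expiry=25+9=34). clock=25
Op 6: tick 8 -> clock=33.
Op 7: insert e.com -> 10.0.0.1 (expiry=33+3=36). clock=33
Op 8: tick 8 -> clock=41. purged={b.com,e.com}
Op 9: tick 8 -> clock=49.
Op 10: tick 2 -> clock=51.
Op 11: insert e.com -> 10.0.0.2 (expiry=51+3=54). clock=51
Op 12: tick 4 -> clock=55. purged={e.com}
Op 13: tick 6 -> clock=61.
Op 14: tick 8 -> clock=69.
Op 15: insert a.com -> 10.0.0.3 (expiry=69+10=79). clock=69
Op 16: tick 5 -> clock=74.
Op 17: insert a.com -> 10.0.0.4 (expiry=74+4=78). clock=74
Op 18: insert e.com -> 10.0.0.2 (expiry=74+4=78). clock=74
Op 19: tick 2 -> clock=76.
Op 20: insert d.com -> 10.0.0.2 (expiry=76+5=81). clock=76
Op 21: tick 7 -> clock=83. purged={a.com,d.com,e.com}
Op 22: insert e.com -> 10.0.0.3 (expiry=83+5=88). clock=83
Op 23: insert c.com -> 10.0.0.4 (expiry=83+6=89). clock=83
Op 24: tick 2 -> clock=85.
Final clock = 85
Final cache (unexpired): {c.com,e.com} -> size=2

Answer: clock=85 cache_size=2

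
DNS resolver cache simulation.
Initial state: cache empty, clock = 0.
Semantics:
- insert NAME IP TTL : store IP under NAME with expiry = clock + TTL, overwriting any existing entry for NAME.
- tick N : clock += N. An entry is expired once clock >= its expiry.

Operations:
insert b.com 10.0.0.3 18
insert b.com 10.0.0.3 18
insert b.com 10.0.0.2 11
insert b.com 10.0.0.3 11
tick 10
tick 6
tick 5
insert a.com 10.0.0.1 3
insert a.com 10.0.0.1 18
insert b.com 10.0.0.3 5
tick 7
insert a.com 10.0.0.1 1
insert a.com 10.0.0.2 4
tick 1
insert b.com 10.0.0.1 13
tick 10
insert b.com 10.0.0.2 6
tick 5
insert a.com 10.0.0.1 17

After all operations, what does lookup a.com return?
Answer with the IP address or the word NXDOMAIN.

Answer: 10.0.0.1

Derivation:
Op 1: insert b.com -> 10.0.0.3 (expiry=0+18=18). clock=0
Op 2: insert b.com -> 10.0.0.3 (expiry=0+18=18). clock=0
Op 3: insert b.com -> 10.0.0.2 (expiry=0+11=11). clock=0
Op 4: insert b.com -> 10.0.0.3 (expiry=0+11=11). clock=0
Op 5: tick 10 -> clock=10.
Op 6: tick 6 -> clock=16. purged={b.com}
Op 7: tick 5 -> clock=21.
Op 8: insert a.com -> 10.0.0.1 (expiry=21+3=24). clock=21
Op 9: insert a.com -> 10.0.0.1 (expiry=21+18=39). clock=21
Op 10: insert b.com -> 10.0.0.3 (expiry=21+5=26). clock=21
Op 11: tick 7 -> clock=28. purged={b.com}
Op 12: insert a.com -> 10.0.0.1 (expiry=28+1=29). clock=28
Op 13: insert a.com -> 10.0.0.2 (expiry=28+4=32). clock=28
Op 14: tick 1 -> clock=29.
Op 15: insert b.com -> 10.0.0.1 (expiry=29+13=42). clock=29
Op 16: tick 10 -> clock=39. purged={a.com}
Op 17: insert b.com -> 10.0.0.2 (expiry=39+6=45). clock=39
Op 18: tick 5 -> clock=44.
Op 19: insert a.com -> 10.0.0.1 (expiry=44+17=61). clock=44
lookup a.com: present, ip=10.0.0.1 expiry=61 > clock=44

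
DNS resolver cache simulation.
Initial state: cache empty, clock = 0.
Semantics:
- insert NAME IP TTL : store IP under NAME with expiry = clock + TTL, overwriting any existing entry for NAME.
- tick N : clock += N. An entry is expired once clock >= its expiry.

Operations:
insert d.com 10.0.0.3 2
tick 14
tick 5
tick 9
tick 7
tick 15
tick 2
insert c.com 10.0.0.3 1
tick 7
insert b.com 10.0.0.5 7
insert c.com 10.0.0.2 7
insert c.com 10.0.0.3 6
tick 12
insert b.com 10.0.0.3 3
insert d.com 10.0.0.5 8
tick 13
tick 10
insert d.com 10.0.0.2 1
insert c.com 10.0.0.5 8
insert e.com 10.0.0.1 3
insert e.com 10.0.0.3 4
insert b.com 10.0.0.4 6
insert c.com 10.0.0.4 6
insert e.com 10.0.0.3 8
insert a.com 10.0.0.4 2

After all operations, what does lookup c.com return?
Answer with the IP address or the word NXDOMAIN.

Answer: 10.0.0.4

Derivation:
Op 1: insert d.com -> 10.0.0.3 (expiry=0+2=2). clock=0
Op 2: tick 14 -> clock=14. purged={d.com}
Op 3: tick 5 -> clock=19.
Op 4: tick 9 -> clock=28.
Op 5: tick 7 -> clock=35.
Op 6: tick 15 -> clock=50.
Op 7: tick 2 -> clock=52.
Op 8: insert c.com -> 10.0.0.3 (expiry=52+1=53). clock=52
Op 9: tick 7 -> clock=59. purged={c.com}
Op 10: insert b.com -> 10.0.0.5 (expiry=59+7=66). clock=59
Op 11: insert c.com -> 10.0.0.2 (expiry=59+7=66). clock=59
Op 12: insert c.com -> 10.0.0.3 (expiry=59+6=65). clock=59
Op 13: tick 12 -> clock=71. purged={b.com,c.com}
Op 14: insert b.com -> 10.0.0.3 (expiry=71+3=74). clock=71
Op 15: insert d.com -> 10.0.0.5 (expiry=71+8=79). clock=71
Op 16: tick 13 -> clock=84. purged={b.com,d.com}
Op 17: tick 10 -> clock=94.
Op 18: insert d.com -> 10.0.0.2 (expiry=94+1=95). clock=94
Op 19: insert c.com -> 10.0.0.5 (expiry=94+8=102). clock=94
Op 20: insert e.com -> 10.0.0.1 (expiry=94+3=97). clock=94
Op 21: insert e.com -> 10.0.0.3 (expiry=94+4=98). clock=94
Op 22: insert b.com -> 10.0.0.4 (expiry=94+6=100). clock=94
Op 23: insert c.com -> 10.0.0.4 (expiry=94+6=100). clock=94
Op 24: insert e.com -> 10.0.0.3 (expiry=94+8=102). clock=94
Op 25: insert a.com -> 10.0.0.4 (expiry=94+2=96). clock=94
lookup c.com: present, ip=10.0.0.4 expiry=100 > clock=94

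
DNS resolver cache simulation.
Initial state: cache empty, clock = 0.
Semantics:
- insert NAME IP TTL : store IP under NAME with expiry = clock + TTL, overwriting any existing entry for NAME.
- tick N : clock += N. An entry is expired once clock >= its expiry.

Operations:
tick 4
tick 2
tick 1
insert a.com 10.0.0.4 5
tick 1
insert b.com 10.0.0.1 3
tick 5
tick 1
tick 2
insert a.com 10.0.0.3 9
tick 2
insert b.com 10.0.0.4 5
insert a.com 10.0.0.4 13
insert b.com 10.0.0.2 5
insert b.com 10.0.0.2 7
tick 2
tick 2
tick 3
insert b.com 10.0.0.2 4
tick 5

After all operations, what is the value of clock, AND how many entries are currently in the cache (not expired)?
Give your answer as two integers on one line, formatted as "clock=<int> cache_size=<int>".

Answer: clock=30 cache_size=1

Derivation:
Op 1: tick 4 -> clock=4.
Op 2: tick 2 -> clock=6.
Op 3: tick 1 -> clock=7.
Op 4: insert a.com -> 10.0.0.4 (expiry=7+5=12). clock=7
Op 5: tick 1 -> clock=8.
Op 6: insert b.com -> 10.0.0.1 (expiry=8+3=11). clock=8
Op 7: tick 5 -> clock=13. purged={a.com,b.com}
Op 8: tick 1 -> clock=14.
Op 9: tick 2 -> clock=16.
Op 10: insert a.com -> 10.0.0.3 (expiry=16+9=25). clock=16
Op 11: tick 2 -> clock=18.
Op 12: insert b.com -> 10.0.0.4 (expiry=18+5=23). clock=18
Op 13: insert a.com -> 10.0.0.4 (expiry=18+13=31). clock=18
Op 14: insert b.com -> 10.0.0.2 (expiry=18+5=23). clock=18
Op 15: insert b.com -> 10.0.0.2 (expiry=18+7=25). clock=18
Op 16: tick 2 -> clock=20.
Op 17: tick 2 -> clock=22.
Op 18: tick 3 -> clock=25. purged={b.com}
Op 19: insert b.com -> 10.0.0.2 (expiry=25+4=29). clock=25
Op 20: tick 5 -> clock=30. purged={b.com}
Final clock = 30
Final cache (unexpired): {a.com} -> size=1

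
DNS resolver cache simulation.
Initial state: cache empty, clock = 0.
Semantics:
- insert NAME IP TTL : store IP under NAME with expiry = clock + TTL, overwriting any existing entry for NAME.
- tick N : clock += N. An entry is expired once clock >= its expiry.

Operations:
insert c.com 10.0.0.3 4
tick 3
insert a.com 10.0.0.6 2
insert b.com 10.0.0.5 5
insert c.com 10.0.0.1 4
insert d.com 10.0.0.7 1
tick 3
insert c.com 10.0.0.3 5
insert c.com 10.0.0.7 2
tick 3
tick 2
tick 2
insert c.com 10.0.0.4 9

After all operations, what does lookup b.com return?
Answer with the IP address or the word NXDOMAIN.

Answer: NXDOMAIN

Derivation:
Op 1: insert c.com -> 10.0.0.3 (expiry=0+4=4). clock=0
Op 2: tick 3 -> clock=3.
Op 3: insert a.com -> 10.0.0.6 (expiry=3+2=5). clock=3
Op 4: insert b.com -> 10.0.0.5 (expiry=3+5=8). clock=3
Op 5: insert c.com -> 10.0.0.1 (expiry=3+4=7). clock=3
Op 6: insert d.com -> 10.0.0.7 (expiry=3+1=4). clock=3
Op 7: tick 3 -> clock=6. purged={a.com,d.com}
Op 8: insert c.com -> 10.0.0.3 (expiry=6+5=11). clock=6
Op 9: insert c.com -> 10.0.0.7 (expiry=6+2=8). clock=6
Op 10: tick 3 -> clock=9. purged={b.com,c.com}
Op 11: tick 2 -> clock=11.
Op 12: tick 2 -> clock=13.
Op 13: insert c.com -> 10.0.0.4 (expiry=13+9=22). clock=13
lookup b.com: not in cache (expired or never inserted)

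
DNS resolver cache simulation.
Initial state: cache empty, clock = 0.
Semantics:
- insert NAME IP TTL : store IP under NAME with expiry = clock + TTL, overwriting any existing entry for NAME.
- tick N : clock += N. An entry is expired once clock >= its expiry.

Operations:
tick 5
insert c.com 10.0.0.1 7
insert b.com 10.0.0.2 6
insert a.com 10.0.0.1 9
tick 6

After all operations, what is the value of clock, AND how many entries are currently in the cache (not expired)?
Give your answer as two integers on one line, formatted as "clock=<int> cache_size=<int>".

Op 1: tick 5 -> clock=5.
Op 2: insert c.com -> 10.0.0.1 (expiry=5+7=12). clock=5
Op 3: insert b.com -> 10.0.0.2 (expiry=5+6=11). clock=5
Op 4: insert a.com -> 10.0.0.1 (expiry=5+9=14). clock=5
Op 5: tick 6 -> clock=11. purged={b.com}
Final clock = 11
Final cache (unexpired): {a.com,c.com} -> size=2

Answer: clock=11 cache_size=2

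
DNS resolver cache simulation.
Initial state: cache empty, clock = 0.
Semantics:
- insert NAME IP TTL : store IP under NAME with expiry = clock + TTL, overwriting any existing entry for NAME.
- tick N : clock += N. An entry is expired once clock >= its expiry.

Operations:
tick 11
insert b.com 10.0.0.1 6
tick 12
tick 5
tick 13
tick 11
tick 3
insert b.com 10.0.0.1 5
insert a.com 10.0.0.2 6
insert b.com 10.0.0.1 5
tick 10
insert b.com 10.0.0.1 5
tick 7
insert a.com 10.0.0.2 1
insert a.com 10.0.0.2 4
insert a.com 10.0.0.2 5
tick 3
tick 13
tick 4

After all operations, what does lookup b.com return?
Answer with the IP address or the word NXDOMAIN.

Op 1: tick 11 -> clock=11.
Op 2: insert b.com -> 10.0.0.1 (expiry=11+6=17). clock=11
Op 3: tick 12 -> clock=23. purged={b.com}
Op 4: tick 5 -> clock=28.
Op 5: tick 13 -> clock=41.
Op 6: tick 11 -> clock=52.
Op 7: tick 3 -> clock=55.
Op 8: insert b.com -> 10.0.0.1 (expiry=55+5=60). clock=55
Op 9: insert a.com -> 10.0.0.2 (expiry=55+6=61). clock=55
Op 10: insert b.com -> 10.0.0.1 (expiry=55+5=60). clock=55
Op 11: tick 10 -> clock=65. purged={a.com,b.com}
Op 12: insert b.com -> 10.0.0.1 (expiry=65+5=70). clock=65
Op 13: tick 7 -> clock=72. purged={b.com}
Op 14: insert a.com -> 10.0.0.2 (expiry=72+1=73). clock=72
Op 15: insert a.com -> 10.0.0.2 (expiry=72+4=76). clock=72
Op 16: insert a.com -> 10.0.0.2 (expiry=72+5=77). clock=72
Op 17: tick 3 -> clock=75.
Op 18: tick 13 -> clock=88. purged={a.com}
Op 19: tick 4 -> clock=92.
lookup b.com: not in cache (expired or never inserted)

Answer: NXDOMAIN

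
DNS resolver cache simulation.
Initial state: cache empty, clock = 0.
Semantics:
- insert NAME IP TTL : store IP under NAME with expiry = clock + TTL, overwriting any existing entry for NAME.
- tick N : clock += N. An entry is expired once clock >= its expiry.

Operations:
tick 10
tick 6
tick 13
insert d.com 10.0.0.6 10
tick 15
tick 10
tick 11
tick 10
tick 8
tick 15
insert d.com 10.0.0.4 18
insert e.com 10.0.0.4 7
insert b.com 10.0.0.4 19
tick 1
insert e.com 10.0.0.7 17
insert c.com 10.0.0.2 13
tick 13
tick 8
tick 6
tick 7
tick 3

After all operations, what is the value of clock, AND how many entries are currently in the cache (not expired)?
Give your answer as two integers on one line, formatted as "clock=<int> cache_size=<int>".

Op 1: tick 10 -> clock=10.
Op 2: tick 6 -> clock=16.
Op 3: tick 13 -> clock=29.
Op 4: insert d.com -> 10.0.0.6 (expiry=29+10=39). clock=29
Op 5: tick 15 -> clock=44. purged={d.com}
Op 6: tick 10 -> clock=54.
Op 7: tick 11 -> clock=65.
Op 8: tick 10 -> clock=75.
Op 9: tick 8 -> clock=83.
Op 10: tick 15 -> clock=98.
Op 11: insert d.com -> 10.0.0.4 (expiry=98+18=116). clock=98
Op 12: insert e.com -> 10.0.0.4 (expiry=98+7=105). clock=98
Op 13: insert b.com -> 10.0.0.4 (expiry=98+19=117). clock=98
Op 14: tick 1 -> clock=99.
Op 15: insert e.com -> 10.0.0.7 (expiry=99+17=116). clock=99
Op 16: insert c.com -> 10.0.0.2 (expiry=99+13=112). clock=99
Op 17: tick 13 -> clock=112. purged={c.com}
Op 18: tick 8 -> clock=120. purged={b.com,d.com,e.com}
Op 19: tick 6 -> clock=126.
Op 20: tick 7 -> clock=133.
Op 21: tick 3 -> clock=136.
Final clock = 136
Final cache (unexpired): {} -> size=0

Answer: clock=136 cache_size=0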